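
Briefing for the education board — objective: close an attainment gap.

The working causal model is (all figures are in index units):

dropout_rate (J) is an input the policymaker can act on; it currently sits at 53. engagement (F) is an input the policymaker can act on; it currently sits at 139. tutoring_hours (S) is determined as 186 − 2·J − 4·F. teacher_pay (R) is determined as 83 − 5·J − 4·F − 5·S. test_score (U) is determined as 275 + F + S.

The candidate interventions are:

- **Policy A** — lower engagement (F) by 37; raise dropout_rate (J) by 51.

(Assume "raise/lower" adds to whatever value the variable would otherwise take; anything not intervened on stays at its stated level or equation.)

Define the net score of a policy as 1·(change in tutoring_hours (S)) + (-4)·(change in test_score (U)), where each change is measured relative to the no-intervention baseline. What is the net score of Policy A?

Baseline:
  J = 53
  F = 139
  S = 186 − 2·53 − 4·139 = -476
  U = 275 + 139 + (-476) = -62
Policy A (F − 37, J + 51):
  J = 53 + 51 = 104
  F = 139 − 37 = 102
  S = 186 − 2·104 − 4·102 = -430
  U = 275 + 102 + (-430) = -53
ΔS = -430 − (-476) = 46; ΔU = -53 − (-62) = 9
Score = 1·46 + (-4)·9 = 10

10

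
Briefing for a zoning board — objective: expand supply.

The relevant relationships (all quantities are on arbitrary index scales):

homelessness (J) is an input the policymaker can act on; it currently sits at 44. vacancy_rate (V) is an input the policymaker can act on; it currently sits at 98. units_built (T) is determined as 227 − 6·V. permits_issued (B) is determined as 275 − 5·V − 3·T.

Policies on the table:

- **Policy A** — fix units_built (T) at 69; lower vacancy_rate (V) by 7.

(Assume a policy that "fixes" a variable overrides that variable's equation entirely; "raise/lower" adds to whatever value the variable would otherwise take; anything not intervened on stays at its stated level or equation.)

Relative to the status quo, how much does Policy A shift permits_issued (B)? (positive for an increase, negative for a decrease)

-1255

Baseline:
  V = 98
  T = 227 − 6·98 = -361
  B = 275 − 5·98 − 3·(-361) = 868
Policy A (T := 69, V − 7):
  V = 98 − 7 = 91
  T = 69
  B = 275 − 5·91 − 3·69 = -387
Change in B: -387 − 868 = -1255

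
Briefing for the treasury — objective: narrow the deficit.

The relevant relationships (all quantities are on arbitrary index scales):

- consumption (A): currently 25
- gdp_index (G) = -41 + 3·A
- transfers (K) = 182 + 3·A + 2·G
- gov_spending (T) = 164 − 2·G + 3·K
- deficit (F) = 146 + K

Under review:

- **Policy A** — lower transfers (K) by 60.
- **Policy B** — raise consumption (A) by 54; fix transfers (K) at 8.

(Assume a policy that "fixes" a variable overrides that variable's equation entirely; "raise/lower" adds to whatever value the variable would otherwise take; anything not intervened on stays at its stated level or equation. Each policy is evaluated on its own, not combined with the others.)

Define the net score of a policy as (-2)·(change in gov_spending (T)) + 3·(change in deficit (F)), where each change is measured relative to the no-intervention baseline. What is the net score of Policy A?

180

Baseline:
  A = 25
  G = -41 + 3·25 = 34
  K = 182 + 3·25 + 2·34 = 325
  T = 164 − 2·34 + 3·325 = 1071
  F = 146 + 325 = 471
Policy A (K − 60):
  A = 25
  G = -41 + 3·25 = 34
  K = 182 + 3·25 + 2·34 (−60 from intervention) = 265
  T = 164 − 2·34 + 3·265 = 891
  F = 146 + 265 = 411
ΔT = 891 − 1071 = -180; ΔF = 411 − 471 = -60
Score = (-2)·(-180) + 3·(-60) = 180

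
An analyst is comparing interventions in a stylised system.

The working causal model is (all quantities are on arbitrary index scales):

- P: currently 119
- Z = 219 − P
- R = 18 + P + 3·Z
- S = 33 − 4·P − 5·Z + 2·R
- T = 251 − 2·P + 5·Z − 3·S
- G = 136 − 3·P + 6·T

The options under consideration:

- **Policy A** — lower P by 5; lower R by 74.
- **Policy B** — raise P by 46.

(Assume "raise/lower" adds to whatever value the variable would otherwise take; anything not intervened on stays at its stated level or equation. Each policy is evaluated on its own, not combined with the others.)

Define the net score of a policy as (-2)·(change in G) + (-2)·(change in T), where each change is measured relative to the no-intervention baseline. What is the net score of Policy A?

Baseline:
  P = 119
  Z = 219 − 119 = 100
  R = 18 + 119 + 3·100 = 437
  S = 33 − 4·119 − 5·100 + 2·437 = -69
  T = 251 − 2·119 + 5·100 − 3·(-69) = 720
  G = 136 − 3·119 + 6·720 = 4099
Policy A (P − 5, R − 74):
  P = 119 − 5 = 114
  Z = 219 − 114 = 105
  R = 18 + 114 + 3·105 (−74 from intervention) = 373
  S = 33 − 4·114 − 5·105 + 2·373 = -202
  T = 251 − 2·114 + 5·105 − 3·(-202) = 1154
  G = 136 − 3·114 + 6·1154 = 6718
ΔG = 6718 − 4099 = 2619; ΔT = 1154 − 720 = 434
Score = (-2)·2619 + (-2)·434 = -6106

-6106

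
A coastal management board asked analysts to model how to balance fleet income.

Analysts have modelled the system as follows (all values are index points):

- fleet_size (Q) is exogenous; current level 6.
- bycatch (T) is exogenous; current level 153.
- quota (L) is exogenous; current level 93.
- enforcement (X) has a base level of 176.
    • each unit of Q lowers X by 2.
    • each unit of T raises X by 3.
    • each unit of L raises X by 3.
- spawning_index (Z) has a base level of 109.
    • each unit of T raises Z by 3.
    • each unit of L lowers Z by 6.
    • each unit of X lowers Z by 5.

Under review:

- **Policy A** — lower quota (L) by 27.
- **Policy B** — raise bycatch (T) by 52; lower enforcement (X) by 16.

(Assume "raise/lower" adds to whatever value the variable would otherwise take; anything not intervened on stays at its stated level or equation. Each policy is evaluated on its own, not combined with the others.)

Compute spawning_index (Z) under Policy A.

Policy A (L − 27):
  Q = 6
  T = 153
  L = 93 − 27 = 66
  X = 176 − 2·6 + 3·153 + 3·66 = 821
  Z = 109 + 3·153 − 6·66 − 5·821 = -3933

-3933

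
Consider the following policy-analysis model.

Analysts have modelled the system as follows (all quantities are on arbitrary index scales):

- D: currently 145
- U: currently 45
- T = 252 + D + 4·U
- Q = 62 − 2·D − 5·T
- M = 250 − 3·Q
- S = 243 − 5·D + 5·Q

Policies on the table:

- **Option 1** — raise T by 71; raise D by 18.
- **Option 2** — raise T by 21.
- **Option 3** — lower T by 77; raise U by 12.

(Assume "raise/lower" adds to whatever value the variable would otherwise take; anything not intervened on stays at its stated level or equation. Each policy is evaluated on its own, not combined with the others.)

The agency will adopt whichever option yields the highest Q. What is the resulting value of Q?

-2968

Option 1 (T + 71, D + 18):
  D = 145 + 18 = 163
  U = 45
  T = 252 + 163 + 4·45 (+71 from intervention) = 666
  Q = 62 − 2·163 − 5·666 = -3594
Option 2 (T + 21):
  D = 145
  U = 45
  T = 252 + 145 + 4·45 (+21 from intervention) = 598
  Q = 62 − 2·145 − 5·598 = -3218
Option 3 (T − 77, U + 12):
  D = 145
  U = 45 + 12 = 57
  T = 252 + 145 + 4·57 (−77 from intervention) = 548
  Q = 62 − 2·145 − 5·548 = -2968
Comparing — Option 1: Q=-3594, Option 2: Q=-3218, Option 3: Q=-2968. Highest is -2968 (Option 3).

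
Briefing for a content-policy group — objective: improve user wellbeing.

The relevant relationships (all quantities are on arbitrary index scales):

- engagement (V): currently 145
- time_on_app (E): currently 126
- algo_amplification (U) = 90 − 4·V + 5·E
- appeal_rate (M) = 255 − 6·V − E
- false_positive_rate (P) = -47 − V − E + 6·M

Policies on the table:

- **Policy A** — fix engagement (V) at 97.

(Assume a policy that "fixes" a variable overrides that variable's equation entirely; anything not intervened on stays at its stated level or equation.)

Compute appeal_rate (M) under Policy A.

Policy A (V := 97):
  V = 97
  E = 126
  M = 255 − 6·97 − 126 = -453

-453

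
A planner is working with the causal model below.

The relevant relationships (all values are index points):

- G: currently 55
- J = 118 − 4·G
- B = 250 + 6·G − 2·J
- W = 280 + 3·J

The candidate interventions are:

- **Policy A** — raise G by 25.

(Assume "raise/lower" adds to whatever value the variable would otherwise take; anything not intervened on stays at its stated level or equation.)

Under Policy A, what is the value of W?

-326

Policy A (G + 25):
  G = 55 + 25 = 80
  J = 118 − 4·80 = -202
  W = 280 + 3·(-202) = -326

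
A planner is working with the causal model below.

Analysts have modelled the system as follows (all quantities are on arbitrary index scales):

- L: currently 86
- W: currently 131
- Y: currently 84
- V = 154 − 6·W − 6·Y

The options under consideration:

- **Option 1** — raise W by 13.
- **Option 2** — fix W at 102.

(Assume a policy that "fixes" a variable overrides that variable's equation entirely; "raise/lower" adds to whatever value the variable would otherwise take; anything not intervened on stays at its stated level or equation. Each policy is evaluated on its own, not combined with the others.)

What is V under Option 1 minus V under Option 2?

Option 1 (W + 13):
  W = 131 + 13 = 144
  Y = 84
  V = 154 − 6·144 − 6·84 = -1214
Option 2 (W := 102):
  W = 102
  Y = 84
  V = 154 − 6·102 − 6·84 = -962
V: -1214 − (-962) = -252

-252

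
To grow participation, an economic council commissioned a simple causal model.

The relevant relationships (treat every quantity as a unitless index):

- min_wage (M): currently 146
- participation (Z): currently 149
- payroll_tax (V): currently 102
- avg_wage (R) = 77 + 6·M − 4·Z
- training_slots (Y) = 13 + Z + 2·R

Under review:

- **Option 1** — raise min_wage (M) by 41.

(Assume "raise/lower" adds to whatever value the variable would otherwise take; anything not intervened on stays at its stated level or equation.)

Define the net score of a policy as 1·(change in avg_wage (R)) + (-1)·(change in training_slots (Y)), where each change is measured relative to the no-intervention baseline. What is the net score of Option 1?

-246

Baseline:
  M = 146
  Z = 149
  R = 77 + 6·146 − 4·149 = 357
  Y = 13 + 149 + 2·357 = 876
Option 1 (M + 41):
  M = 146 + 41 = 187
  Z = 149
  R = 77 + 6·187 − 4·149 = 603
  Y = 13 + 149 + 2·603 = 1368
ΔR = 603 − 357 = 246; ΔY = 1368 − 876 = 492
Score = 1·246 + (-1)·492 = -246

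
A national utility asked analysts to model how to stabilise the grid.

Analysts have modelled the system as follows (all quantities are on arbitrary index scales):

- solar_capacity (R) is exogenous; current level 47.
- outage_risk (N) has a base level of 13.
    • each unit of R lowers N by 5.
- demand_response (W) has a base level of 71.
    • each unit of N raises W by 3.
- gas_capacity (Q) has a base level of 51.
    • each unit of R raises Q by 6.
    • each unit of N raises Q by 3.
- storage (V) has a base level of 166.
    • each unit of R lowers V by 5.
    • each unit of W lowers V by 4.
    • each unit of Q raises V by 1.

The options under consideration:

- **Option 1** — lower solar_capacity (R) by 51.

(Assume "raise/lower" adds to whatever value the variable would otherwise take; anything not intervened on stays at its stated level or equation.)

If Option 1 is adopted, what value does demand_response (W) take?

Option 1 (R − 51):
  R = 47 − 51 = -4
  N = 13 − 5·(-4) = 33
  W = 71 + 3·33 = 170

170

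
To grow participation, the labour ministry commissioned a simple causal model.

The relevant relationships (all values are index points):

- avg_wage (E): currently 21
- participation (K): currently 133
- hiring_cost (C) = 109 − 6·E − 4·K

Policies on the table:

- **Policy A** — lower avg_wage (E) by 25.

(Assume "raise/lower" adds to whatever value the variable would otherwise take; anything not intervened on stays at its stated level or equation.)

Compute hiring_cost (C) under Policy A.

Policy A (E − 25):
  E = 21 − 25 = -4
  K = 133
  C = 109 − 6·(-4) − 4·133 = -399

-399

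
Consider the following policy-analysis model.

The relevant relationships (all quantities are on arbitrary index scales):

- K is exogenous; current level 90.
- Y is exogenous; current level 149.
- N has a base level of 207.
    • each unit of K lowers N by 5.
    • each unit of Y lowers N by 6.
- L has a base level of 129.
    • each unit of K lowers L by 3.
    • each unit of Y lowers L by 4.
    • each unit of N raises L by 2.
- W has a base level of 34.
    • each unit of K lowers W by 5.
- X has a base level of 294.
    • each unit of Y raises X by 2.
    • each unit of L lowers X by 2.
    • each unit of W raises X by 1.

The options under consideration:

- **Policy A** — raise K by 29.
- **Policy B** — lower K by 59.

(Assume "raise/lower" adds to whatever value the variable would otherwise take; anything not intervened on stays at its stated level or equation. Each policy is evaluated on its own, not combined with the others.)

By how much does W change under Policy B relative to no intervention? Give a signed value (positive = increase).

Baseline:
  K = 90
  W = 34 − 5·90 = -416
Policy B (K − 59):
  K = 90 − 59 = 31
  W = 34 − 5·31 = -121
Change in W: -121 − (-416) = 295

295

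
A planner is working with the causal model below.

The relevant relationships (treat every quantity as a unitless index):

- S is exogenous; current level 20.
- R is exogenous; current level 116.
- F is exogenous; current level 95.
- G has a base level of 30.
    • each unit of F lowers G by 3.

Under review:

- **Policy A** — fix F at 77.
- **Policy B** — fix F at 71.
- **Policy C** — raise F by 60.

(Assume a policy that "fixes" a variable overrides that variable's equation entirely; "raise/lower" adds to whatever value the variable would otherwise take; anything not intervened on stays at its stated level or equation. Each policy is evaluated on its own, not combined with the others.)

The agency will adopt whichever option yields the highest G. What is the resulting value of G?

-183

Policy A (F := 77):
  F = 77
  G = 30 − 3·77 = -201
Policy B (F := 71):
  F = 71
  G = 30 − 3·71 = -183
Policy C (F + 60):
  F = 95 + 60 = 155
  G = 30 − 3·155 = -435
Comparing — Policy A: G=-201, Policy B: G=-183, Policy C: G=-435. Highest is -183 (Policy B).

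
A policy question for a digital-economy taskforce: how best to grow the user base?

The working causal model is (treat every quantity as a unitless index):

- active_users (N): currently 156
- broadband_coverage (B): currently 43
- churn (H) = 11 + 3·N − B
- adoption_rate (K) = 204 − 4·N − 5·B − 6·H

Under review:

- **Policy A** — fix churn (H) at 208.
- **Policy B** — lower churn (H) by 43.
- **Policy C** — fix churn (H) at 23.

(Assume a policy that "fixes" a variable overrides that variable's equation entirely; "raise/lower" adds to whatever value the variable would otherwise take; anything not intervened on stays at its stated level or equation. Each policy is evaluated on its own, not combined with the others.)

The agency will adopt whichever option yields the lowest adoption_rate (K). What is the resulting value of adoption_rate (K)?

Policy A (H := 208):
  N = 156
  B = 43
  H = 208
  K = 204 − 4·156 − 5·43 − 6·208 = -1883
Policy B (H − 43):
  N = 156
  B = 43
  H = 11 + 3·156 − 43 (−43 from intervention) = 393
  K = 204 − 4·156 − 5·43 − 6·393 = -2993
Policy C (H := 23):
  N = 156
  B = 43
  H = 23
  K = 204 − 4·156 − 5·43 − 6·23 = -773
Comparing — Policy A: K=-1883, Policy B: K=-2993, Policy C: K=-773. Lowest is -2993 (Policy B).

-2993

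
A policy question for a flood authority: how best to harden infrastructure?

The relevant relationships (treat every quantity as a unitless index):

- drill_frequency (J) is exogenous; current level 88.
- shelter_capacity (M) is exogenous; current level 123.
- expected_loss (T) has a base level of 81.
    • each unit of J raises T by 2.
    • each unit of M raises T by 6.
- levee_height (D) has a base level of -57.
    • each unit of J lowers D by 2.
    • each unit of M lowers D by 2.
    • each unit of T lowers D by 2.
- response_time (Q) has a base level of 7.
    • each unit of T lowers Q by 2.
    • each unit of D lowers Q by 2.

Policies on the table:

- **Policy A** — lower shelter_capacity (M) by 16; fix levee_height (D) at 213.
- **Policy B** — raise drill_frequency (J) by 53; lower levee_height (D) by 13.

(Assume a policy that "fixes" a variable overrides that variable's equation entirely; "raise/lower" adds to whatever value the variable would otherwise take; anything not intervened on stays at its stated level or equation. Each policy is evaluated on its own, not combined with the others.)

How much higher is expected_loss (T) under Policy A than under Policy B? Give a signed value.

Policy A (M − 16, D := 213):
  J = 88
  M = 123 − 16 = 107
  T = 81 + 2·88 + 6·107 = 899
Policy B (J + 53, D − 13):
  J = 88 + 53 = 141
  M = 123
  T = 81 + 2·141 + 6·123 = 1101
T: 899 − 1101 = -202

-202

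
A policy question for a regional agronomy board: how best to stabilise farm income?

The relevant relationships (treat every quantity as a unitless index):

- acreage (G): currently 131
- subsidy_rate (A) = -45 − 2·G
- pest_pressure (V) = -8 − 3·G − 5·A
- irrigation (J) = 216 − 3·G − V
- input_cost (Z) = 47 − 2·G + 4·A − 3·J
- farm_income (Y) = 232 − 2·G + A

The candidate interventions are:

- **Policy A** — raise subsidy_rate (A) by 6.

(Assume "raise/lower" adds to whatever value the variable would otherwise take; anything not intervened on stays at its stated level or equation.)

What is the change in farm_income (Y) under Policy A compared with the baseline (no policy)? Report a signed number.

6

Baseline:
  G = 131
  A = -45 − 2·131 = -307
  Y = 232 − 2·131 + (-307) = -337
Policy A (A + 6):
  G = 131
  A = -45 − 2·131 (+6 from intervention) = -301
  Y = 232 − 2·131 + (-301) = -331
Change in Y: -331 − (-337) = 6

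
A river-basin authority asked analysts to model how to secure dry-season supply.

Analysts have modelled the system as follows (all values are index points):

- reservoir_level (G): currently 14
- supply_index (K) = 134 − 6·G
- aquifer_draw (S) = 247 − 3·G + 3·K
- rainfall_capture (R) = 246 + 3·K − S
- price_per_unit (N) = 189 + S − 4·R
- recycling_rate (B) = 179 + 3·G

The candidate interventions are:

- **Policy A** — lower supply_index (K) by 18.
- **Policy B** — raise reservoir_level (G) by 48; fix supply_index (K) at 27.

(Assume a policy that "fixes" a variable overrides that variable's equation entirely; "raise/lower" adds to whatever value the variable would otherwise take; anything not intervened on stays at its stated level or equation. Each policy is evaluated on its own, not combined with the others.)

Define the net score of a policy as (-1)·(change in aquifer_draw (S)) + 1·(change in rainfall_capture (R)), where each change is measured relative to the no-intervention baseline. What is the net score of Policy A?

Baseline:
  G = 14
  K = 134 − 6·14 = 50
  S = 247 − 3·14 + 3·50 = 355
  R = 246 + 3·50 − 355 = 41
Policy A (K − 18):
  G = 14
  K = 134 − 6·14 (−18 from intervention) = 32
  S = 247 − 3·14 + 3·32 = 301
  R = 246 + 3·32 − 301 = 41
ΔS = 301 − 355 = -54; ΔR = 41 − 41 = 0
Score = (-1)·(-54) + 1·0 = 54

54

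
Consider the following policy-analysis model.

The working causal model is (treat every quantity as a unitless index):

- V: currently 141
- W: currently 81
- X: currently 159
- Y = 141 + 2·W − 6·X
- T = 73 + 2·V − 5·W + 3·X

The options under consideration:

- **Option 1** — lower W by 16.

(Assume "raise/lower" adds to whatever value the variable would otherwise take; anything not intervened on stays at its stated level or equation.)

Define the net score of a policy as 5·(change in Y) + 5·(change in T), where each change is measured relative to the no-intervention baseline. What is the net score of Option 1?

240

Baseline:
  V = 141
  W = 81
  X = 159
  Y = 141 + 2·81 − 6·159 = -651
  T = 73 + 2·141 − 5·81 + 3·159 = 427
Option 1 (W − 16):
  V = 141
  W = 81 − 16 = 65
  X = 159
  Y = 141 + 2·65 − 6·159 = -683
  T = 73 + 2·141 − 5·65 + 3·159 = 507
ΔY = -683 − (-651) = -32; ΔT = 507 − 427 = 80
Score = 5·(-32) + 5·80 = 240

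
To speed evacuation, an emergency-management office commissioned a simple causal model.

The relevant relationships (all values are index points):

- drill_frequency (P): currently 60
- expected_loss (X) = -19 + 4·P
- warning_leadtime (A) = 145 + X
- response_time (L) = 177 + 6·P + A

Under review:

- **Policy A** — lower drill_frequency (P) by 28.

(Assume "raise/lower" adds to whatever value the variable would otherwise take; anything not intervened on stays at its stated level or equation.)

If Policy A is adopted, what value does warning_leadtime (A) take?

Policy A (P − 28):
  P = 60 − 28 = 32
  X = -19 + 4·32 = 109
  A = 145 + 109 = 254

254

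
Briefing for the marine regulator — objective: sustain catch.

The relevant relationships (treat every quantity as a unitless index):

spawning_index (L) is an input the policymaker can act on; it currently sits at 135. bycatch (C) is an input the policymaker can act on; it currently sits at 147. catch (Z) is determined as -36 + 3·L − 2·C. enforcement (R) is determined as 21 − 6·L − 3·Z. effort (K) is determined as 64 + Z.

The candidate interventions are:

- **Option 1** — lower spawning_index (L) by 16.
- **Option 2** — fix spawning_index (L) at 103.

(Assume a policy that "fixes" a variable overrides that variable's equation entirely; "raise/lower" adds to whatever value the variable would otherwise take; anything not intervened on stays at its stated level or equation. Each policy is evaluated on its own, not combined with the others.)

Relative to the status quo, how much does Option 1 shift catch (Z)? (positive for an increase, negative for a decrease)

-48

Baseline:
  L = 135
  C = 147
  Z = -36 + 3·135 − 2·147 = 75
Option 1 (L − 16):
  L = 135 − 16 = 119
  C = 147
  Z = -36 + 3·119 − 2·147 = 27
Change in Z: 27 − 75 = -48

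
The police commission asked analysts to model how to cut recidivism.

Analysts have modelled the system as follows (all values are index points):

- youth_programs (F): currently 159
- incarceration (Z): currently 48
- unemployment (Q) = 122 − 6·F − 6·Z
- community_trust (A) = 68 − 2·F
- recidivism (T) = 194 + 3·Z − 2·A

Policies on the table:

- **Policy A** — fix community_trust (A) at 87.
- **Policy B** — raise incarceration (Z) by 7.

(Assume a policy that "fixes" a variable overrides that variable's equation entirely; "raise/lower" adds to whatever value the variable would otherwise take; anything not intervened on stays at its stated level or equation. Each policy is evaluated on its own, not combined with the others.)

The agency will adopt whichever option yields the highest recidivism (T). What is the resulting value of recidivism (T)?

Policy A (A := 87):
  F = 159
  Z = 48
  A = 87
  T = 194 + 3·48 − 2·87 = 164
Policy B (Z + 7):
  F = 159
  Z = 48 + 7 = 55
  A = 68 − 2·159 = -250
  T = 194 + 3·55 − 2·(-250) = 859
Comparing — Policy A: T=164, Policy B: T=859. Highest is 859 (Policy B).

859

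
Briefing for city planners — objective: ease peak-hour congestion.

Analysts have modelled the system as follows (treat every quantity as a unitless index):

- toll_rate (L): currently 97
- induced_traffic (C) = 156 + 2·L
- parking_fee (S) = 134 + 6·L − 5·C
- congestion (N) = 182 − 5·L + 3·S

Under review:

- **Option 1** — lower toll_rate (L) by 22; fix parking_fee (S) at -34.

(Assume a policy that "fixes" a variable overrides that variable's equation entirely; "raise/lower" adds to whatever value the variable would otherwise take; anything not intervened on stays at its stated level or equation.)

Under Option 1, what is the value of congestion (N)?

Option 1 (L − 22, S := -34):
  L = 97 − 22 = 75
  C = 156 + 2·75 = 306
  S = -34
  N = 182 − 5·75 + 3·(-34) = -295

-295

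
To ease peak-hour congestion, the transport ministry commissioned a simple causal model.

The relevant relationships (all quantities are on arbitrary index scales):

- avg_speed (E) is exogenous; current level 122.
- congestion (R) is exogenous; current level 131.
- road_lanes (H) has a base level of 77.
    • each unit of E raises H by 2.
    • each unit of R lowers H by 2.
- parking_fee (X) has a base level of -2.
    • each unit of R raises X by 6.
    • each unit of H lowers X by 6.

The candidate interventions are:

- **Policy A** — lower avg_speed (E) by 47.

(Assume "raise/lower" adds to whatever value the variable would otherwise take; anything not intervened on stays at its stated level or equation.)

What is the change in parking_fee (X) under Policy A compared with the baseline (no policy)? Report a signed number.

Baseline:
  E = 122
  R = 131
  H = 77 + 2·122 − 2·131 = 59
  X = -2 + 6·131 − 6·59 = 430
Policy A (E − 47):
  E = 122 − 47 = 75
  R = 131
  H = 77 + 2·75 − 2·131 = -35
  X = -2 + 6·131 − 6·(-35) = 994
Change in X: 994 − 430 = 564

564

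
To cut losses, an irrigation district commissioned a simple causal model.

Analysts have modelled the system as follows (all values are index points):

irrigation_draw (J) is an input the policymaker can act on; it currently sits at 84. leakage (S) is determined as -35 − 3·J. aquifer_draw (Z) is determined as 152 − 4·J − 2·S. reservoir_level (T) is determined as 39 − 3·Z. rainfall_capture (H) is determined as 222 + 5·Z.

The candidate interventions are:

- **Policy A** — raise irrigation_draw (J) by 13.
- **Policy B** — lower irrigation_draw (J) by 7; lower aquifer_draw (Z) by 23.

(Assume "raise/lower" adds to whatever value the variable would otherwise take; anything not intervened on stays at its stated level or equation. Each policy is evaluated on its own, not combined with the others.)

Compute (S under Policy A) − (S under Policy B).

Policy A (J + 13):
  J = 84 + 13 = 97
  S = -35 − 3·97 = -326
Policy B (J − 7, Z − 23):
  J = 84 − 7 = 77
  S = -35 − 3·77 = -266
S: -326 − (-266) = -60

-60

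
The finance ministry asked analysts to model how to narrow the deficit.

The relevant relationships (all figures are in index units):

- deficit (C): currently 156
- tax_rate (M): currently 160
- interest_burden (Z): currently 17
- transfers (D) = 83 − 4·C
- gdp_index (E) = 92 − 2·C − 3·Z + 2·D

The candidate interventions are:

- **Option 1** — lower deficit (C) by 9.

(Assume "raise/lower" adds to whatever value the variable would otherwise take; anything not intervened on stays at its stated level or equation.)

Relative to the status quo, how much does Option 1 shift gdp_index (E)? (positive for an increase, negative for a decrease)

Baseline:
  C = 156
  Z = 17
  D = 83 − 4·156 = -541
  E = 92 − 2·156 − 3·17 + 2·(-541) = -1353
Option 1 (C − 9):
  C = 156 − 9 = 147
  Z = 17
  D = 83 − 4·147 = -505
  E = 92 − 2·147 − 3·17 + 2·(-505) = -1263
Change in E: -1263 − (-1353) = 90

90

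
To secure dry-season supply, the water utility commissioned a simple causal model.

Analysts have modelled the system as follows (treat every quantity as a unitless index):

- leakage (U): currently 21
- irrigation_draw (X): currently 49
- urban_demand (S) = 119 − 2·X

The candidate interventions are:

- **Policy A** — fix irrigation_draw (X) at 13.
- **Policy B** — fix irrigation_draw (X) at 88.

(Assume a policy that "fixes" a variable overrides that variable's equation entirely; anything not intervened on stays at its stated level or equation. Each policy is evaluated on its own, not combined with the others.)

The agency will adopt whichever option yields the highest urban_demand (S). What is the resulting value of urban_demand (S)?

Policy A (X := 13):
  X = 13
  S = 119 − 2·13 = 93
Policy B (X := 88):
  X = 88
  S = 119 − 2·88 = -57
Comparing — Policy A: S=93, Policy B: S=-57. Highest is 93 (Policy A).

93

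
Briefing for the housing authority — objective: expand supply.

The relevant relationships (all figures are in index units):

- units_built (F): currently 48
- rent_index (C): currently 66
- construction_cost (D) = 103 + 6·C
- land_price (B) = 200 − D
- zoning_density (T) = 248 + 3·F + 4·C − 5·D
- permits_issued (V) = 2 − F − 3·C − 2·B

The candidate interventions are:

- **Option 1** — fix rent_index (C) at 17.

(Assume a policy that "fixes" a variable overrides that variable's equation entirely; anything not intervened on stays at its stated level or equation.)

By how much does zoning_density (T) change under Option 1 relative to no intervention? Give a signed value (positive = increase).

Baseline:
  F = 48
  C = 66
  D = 103 + 6·66 = 499
  T = 248 + 3·48 + 4·66 − 5·499 = -1839
Option 1 (C := 17):
  F = 48
  C = 17
  D = 103 + 6·17 = 205
  T = 248 + 3·48 + 4·17 − 5·205 = -565
Change in T: -565 − (-1839) = 1274

1274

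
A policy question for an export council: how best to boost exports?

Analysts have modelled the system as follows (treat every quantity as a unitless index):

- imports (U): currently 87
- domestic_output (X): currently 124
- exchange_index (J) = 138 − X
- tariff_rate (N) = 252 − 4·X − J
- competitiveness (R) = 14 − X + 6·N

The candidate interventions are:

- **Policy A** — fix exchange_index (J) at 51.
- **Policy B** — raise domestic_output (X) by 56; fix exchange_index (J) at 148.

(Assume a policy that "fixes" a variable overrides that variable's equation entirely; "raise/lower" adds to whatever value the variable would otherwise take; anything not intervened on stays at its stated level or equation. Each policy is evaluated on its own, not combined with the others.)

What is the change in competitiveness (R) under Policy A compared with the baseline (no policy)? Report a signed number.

Baseline:
  X = 124
  J = 138 − 124 = 14
  N = 252 − 4·124 − 14 = -258
  R = 14 − 124 + 6·(-258) = -1658
Policy A (J := 51):
  X = 124
  J = 51
  N = 252 − 4·124 − 51 = -295
  R = 14 − 124 + 6·(-295) = -1880
Change in R: -1880 − (-1658) = -222

-222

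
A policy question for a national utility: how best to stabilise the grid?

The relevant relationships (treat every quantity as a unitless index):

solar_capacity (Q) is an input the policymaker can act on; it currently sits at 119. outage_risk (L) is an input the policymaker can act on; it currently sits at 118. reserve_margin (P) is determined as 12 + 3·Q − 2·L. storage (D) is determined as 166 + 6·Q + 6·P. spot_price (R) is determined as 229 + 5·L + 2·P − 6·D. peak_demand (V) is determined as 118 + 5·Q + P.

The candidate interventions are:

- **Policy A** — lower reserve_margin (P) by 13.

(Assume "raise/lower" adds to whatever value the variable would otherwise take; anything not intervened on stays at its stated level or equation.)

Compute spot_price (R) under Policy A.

Policy A (P − 13):
  Q = 119
  L = 118
  P = 12 + 3·119 − 2·118 (−13 from intervention) = 120
  D = 166 + 6·119 + 6·120 = 1600
  R = 229 + 5·118 + 2·120 − 6·1600 = -8541

-8541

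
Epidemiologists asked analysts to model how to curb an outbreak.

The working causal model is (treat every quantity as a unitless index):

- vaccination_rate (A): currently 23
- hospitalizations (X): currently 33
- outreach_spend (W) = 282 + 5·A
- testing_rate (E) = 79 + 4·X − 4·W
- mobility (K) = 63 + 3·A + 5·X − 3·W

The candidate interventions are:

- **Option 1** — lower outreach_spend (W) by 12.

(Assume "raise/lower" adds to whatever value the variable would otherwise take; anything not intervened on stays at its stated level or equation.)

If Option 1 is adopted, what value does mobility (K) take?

-858

Option 1 (W − 12):
  A = 23
  X = 33
  W = 282 + 5·23 (−12 from intervention) = 385
  K = 63 + 3·23 + 5·33 − 3·385 = -858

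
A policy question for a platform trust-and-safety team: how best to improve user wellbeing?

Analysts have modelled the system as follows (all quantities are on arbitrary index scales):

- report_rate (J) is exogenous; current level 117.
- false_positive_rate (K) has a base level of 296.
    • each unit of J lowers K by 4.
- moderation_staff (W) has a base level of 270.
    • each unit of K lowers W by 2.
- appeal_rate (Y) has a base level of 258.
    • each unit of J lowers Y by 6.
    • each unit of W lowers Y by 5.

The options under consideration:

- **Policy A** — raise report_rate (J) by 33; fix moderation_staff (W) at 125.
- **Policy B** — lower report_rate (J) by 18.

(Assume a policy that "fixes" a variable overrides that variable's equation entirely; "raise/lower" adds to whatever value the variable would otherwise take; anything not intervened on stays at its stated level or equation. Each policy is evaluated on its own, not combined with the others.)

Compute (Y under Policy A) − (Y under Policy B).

1419

Policy A (J + 33, W := 125):
  J = 117 + 33 = 150
  K = 296 − 4·150 = -304
  W = 125
  Y = 258 − 6·150 − 5·125 = -1267
Policy B (J − 18):
  J = 117 − 18 = 99
  K = 296 − 4·99 = -100
  W = 270 − 2·(-100) = 470
  Y = 258 − 6·99 − 5·470 = -2686
Y: -1267 − (-2686) = 1419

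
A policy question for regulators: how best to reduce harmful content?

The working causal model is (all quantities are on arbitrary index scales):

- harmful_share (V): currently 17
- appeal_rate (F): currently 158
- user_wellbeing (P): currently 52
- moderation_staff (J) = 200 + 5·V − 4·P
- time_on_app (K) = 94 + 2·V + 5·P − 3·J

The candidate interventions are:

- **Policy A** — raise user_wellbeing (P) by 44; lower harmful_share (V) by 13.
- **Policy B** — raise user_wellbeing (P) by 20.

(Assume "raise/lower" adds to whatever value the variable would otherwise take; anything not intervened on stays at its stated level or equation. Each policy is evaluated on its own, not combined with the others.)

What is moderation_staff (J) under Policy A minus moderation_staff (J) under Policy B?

-161

Policy A (P + 44, V − 13):
  V = 17 − 13 = 4
  P = 52 + 44 = 96
  J = 200 + 5·4 − 4·96 = -164
Policy B (P + 20):
  V = 17
  P = 52 + 20 = 72
  J = 200 + 5·17 − 4·72 = -3
J: -164 − (-3) = -161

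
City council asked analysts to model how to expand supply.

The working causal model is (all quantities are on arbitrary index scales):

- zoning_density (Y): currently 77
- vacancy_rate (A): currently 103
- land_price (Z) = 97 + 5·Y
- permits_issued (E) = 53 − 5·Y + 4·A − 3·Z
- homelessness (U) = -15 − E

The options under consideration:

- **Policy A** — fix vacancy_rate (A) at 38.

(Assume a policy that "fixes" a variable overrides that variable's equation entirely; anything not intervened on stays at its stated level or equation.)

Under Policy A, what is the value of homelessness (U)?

1611

Policy A (A := 38):
  Y = 77
  A = 38
  Z = 97 + 5·77 = 482
  E = 53 − 5·77 + 4·38 − 3·482 = -1626
  U = -15 − (-1626) = 1611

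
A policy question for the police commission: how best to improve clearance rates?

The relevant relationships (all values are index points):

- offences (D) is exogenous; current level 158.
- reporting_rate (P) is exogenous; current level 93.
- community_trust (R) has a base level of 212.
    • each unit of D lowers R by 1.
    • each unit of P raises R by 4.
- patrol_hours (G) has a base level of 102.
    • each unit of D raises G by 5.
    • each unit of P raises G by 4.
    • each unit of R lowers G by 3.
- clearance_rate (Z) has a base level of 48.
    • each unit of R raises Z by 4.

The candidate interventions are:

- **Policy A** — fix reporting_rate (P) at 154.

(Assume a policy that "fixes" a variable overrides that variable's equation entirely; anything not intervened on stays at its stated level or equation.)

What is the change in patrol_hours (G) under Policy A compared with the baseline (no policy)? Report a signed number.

Baseline:
  D = 158
  P = 93
  R = 212 − 158 + 4·93 = 426
  G = 102 + 5·158 + 4·93 − 3·426 = -14
Policy A (P := 154):
  D = 158
  P = 154
  R = 212 − 158 + 4·154 = 670
  G = 102 + 5·158 + 4·154 − 3·670 = -502
Change in G: -502 − (-14) = -488

-488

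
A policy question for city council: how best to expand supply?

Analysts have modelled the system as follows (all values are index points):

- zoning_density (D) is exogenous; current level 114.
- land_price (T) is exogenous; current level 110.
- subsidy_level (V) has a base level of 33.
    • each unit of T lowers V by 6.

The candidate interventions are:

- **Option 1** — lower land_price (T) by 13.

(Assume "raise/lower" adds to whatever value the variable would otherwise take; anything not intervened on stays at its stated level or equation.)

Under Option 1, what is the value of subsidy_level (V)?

-549

Option 1 (T − 13):
  T = 110 − 13 = 97
  V = 33 − 6·97 = -549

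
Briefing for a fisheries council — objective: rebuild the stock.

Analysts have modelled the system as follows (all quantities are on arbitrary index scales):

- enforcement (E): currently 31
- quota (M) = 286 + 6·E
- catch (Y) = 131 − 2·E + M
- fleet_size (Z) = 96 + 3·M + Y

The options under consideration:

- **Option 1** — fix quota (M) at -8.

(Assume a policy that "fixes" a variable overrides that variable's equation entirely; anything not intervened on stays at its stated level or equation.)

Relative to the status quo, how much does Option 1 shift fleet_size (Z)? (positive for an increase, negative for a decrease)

-1920

Baseline:
  E = 31
  M = 286 + 6·31 = 472
  Y = 131 − 2·31 + 472 = 541
  Z = 96 + 3·472 + 541 = 2053
Option 1 (M := -8):
  E = 31
  M = -8
  Y = 131 − 2·31 + (-8) = 61
  Z = 96 + 3·(-8) + 61 = 133
Change in Z: 133 − 2053 = -1920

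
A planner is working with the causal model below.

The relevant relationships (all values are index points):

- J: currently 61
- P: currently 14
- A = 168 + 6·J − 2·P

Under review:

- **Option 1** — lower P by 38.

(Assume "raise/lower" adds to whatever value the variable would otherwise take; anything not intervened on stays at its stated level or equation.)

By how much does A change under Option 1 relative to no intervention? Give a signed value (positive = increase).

76

Baseline:
  J = 61
  P = 14
  A = 168 + 6·61 − 2·14 = 506
Option 1 (P − 38):
  J = 61
  P = 14 − 38 = -24
  A = 168 + 6·61 − 2·(-24) = 582
Change in A: 582 − 506 = 76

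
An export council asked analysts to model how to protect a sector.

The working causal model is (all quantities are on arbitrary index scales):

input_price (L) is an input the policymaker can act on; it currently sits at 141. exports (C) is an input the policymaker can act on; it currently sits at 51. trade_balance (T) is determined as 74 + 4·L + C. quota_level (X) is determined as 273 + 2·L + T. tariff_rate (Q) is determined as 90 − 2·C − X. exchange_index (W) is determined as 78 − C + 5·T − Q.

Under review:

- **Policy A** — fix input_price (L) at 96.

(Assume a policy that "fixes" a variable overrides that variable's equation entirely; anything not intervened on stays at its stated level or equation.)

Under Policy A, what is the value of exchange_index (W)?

3558

Policy A (L := 96):
  L = 96
  C = 51
  T = 74 + 4·96 + 51 = 509
  X = 273 + 2·96 + 509 = 974
  Q = 90 − 2·51 − 974 = -986
  W = 78 − 51 + 5·509 − (-986) = 3558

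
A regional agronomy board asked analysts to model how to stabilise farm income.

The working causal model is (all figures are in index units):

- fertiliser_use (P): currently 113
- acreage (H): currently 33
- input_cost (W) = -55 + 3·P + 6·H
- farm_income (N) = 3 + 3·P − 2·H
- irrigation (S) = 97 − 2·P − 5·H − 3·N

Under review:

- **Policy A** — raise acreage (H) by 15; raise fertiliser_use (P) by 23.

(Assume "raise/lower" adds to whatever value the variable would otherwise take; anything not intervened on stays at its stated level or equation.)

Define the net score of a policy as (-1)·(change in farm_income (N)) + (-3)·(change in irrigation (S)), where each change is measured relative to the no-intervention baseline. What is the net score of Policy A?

675

Baseline:
  P = 113
  H = 33
  N = 3 + 3·113 − 2·33 = 276
  S = 97 − 2·113 − 5·33 − 3·276 = -1122
Policy A (H + 15, P + 23):
  P = 113 + 23 = 136
  H = 33 + 15 = 48
  N = 3 + 3·136 − 2·48 = 315
  S = 97 − 2·136 − 5·48 − 3·315 = -1360
ΔN = 315 − 276 = 39; ΔS = -1360 − (-1122) = -238
Score = (-1)·39 + (-3)·(-238) = 675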